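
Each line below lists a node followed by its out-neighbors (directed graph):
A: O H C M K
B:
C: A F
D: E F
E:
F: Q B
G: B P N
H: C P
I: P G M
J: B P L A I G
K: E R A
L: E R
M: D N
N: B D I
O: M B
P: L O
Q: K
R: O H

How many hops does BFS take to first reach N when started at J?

2

Level 0: J
Level 1: A, B, G, I, L, P
Level 2: C, E, H, K, M, N, O, R
Level 3: D, F
Level 4: Q
N first appears at level 2.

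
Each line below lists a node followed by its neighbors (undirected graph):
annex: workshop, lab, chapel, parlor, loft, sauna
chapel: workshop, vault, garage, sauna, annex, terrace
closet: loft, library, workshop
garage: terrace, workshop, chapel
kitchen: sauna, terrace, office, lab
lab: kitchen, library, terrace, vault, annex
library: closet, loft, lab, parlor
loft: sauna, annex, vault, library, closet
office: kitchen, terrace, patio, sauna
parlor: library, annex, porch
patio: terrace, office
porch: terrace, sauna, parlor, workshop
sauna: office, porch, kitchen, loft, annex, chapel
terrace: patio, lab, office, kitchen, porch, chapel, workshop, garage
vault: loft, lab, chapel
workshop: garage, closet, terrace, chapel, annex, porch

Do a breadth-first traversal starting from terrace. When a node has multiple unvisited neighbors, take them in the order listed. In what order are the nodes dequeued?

terrace, patio, lab, office, kitchen, porch, chapel, workshop, garage, library, vault, annex, sauna, parlor, closet, loft

Visit terrace; enqueue patio, lab, office, kitchen, porch, chapel, workshop, garage → queue [patio, lab, office, kitchen, porch, chapel, workshop, garage]
Visit patio → queue [lab, office, kitchen, porch, chapel, workshop, garage]
Visit lab; enqueue library, vault, annex → queue [office, kitchen, porch, chapel, workshop, garage, library, vault, annex]
Visit office; enqueue sauna → queue [kitchen, porch, chapel, workshop, garage, library, vault, annex, sauna]
Visit kitchen → queue [porch, chapel, workshop, garage, library, vault, annex, sauna]
Visit porch; enqueue parlor → queue [chapel, workshop, garage, library, vault, annex, sauna, parlor]
Visit chapel → queue [workshop, garage, library, vault, annex, sauna, parlor]
Visit workshop; enqueue closet → queue [garage, library, vault, annex, sauna, parlor, closet]
Visit garage → queue [library, vault, annex, sauna, parlor, closet]
Visit library; enqueue loft → queue [vault, annex, sauna, parlor, closet, loft]
Visit vault → queue [annex, sauna, parlor, closet, loft]
Visit annex → queue [sauna, parlor, closet, loft]
Visit sauna → queue [parlor, closet, loft]
Visit parlor → queue [closet, loft]
Visit closet → queue [loft]
Visit loft → queue []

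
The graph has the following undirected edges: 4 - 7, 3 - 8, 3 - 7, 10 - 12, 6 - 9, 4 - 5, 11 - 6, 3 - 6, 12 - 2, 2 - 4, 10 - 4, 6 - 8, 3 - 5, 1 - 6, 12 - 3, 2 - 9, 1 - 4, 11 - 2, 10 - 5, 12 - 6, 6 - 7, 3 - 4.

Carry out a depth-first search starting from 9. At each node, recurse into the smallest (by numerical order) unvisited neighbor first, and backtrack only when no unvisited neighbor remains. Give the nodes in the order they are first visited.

9 2 4 1 6 3 5 10 12 7 8 11

Visit 9
9 → 2
2 → 4
4 → 1
1 → 6
6 → 3
3 → 5
5 → 10
10 → 12
3 → 7
3 → 8
6 → 11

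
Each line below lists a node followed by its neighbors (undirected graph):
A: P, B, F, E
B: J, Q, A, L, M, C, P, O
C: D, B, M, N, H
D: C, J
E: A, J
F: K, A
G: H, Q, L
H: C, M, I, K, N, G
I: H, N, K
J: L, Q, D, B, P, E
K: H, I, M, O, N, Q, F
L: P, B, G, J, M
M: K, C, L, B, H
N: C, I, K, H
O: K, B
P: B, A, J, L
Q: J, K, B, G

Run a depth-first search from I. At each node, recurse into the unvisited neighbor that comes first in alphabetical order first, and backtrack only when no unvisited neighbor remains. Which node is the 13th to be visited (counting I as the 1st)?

F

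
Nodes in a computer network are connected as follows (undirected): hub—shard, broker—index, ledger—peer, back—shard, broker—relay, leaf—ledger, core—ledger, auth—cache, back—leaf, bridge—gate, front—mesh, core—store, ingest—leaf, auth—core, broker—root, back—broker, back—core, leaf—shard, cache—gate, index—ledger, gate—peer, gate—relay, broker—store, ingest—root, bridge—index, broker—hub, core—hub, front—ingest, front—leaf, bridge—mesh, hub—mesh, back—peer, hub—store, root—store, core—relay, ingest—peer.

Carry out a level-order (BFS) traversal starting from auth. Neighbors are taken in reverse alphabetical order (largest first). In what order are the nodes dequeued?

Visit auth; enqueue core, cache → queue [core, cache]
Visit core; enqueue store, relay, ledger, hub, back → queue [cache, store, relay, ledger, hub, back]
Visit cache; enqueue gate → queue [store, relay, ledger, hub, back, gate]
Visit store; enqueue root, broker → queue [relay, ledger, hub, back, gate, root, broker]
Visit relay → queue [ledger, hub, back, gate, root, broker]
Visit ledger; enqueue peer, leaf, index → queue [hub, back, gate, root, broker, peer, leaf, index]
Visit hub; enqueue shard, mesh → queue [back, gate, root, broker, peer, leaf, index, shard, mesh]
Visit back → queue [gate, root, broker, peer, leaf, index, shard, mesh]
Visit gate; enqueue bridge → queue [root, broker, peer, leaf, index, shard, mesh, bridge]
Visit root; enqueue ingest → queue [broker, peer, leaf, index, shard, mesh, bridge, ingest]
Visit broker → queue [peer, leaf, index, shard, mesh, bridge, ingest]
Visit peer → queue [leaf, index, shard, mesh, bridge, ingest]
Visit leaf; enqueue front → queue [index, shard, mesh, bridge, ingest, front]
Visit index → queue [shard, mesh, bridge, ingest, front]
Visit shard → queue [mesh, bridge, ingest, front]
Visit mesh → queue [bridge, ingest, front]
Visit bridge → queue [ingest, front]
Visit ingest → queue [front]
Visit front → queue []

auth → core → cache → store → relay → ledger → hub → back → gate → root → broker → peer → leaf → index → shard → mesh → bridge → ingest → front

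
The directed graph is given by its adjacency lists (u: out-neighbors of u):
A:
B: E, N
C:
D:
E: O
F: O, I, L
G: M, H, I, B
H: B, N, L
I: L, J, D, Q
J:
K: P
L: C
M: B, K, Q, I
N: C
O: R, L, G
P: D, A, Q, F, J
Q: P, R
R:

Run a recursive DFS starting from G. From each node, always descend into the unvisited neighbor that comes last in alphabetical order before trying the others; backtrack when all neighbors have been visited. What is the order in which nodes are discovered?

Visit G
G → M
M → Q
Q → R
Q → P
P → J
P → F
F → O
O → L
L → C
F → I
I → D
P → A
M → K
M → B
B → N
B → E
G → H

G -> M -> Q -> R -> P -> J -> F -> O -> L -> C -> I -> D -> A -> K -> B -> N -> E -> H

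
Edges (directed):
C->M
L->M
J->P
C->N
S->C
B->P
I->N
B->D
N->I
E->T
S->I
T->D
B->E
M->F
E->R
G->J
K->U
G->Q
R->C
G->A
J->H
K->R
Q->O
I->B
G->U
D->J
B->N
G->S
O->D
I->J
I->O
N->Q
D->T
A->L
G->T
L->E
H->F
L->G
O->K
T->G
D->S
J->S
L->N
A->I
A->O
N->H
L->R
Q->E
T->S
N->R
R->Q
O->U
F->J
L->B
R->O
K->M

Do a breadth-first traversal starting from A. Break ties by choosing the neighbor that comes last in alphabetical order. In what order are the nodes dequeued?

Visit A; enqueue O, L, I → queue [O, L, I]
Visit O; enqueue U, K, D → queue [L, I, U, K, D]
Visit L; enqueue R, N, M, G, E, B → queue [I, U, K, D, R, N, M, G, E, B]
Visit I; enqueue J → queue [U, K, D, R, N, M, G, E, B, J]
Visit U → queue [K, D, R, N, M, G, E, B, J]
Visit K → queue [D, R, N, M, G, E, B, J]
Visit D; enqueue T, S → queue [R, N, M, G, E, B, J, T, S]
Visit R; enqueue Q, C → queue [N, M, G, E, B, J, T, S, Q, C]
Visit N; enqueue H → queue [M, G, E, B, J, T, S, Q, C, H]
Visit M; enqueue F → queue [G, E, B, J, T, S, Q, C, H, F]
Visit G → queue [E, B, J, T, S, Q, C, H, F]
Visit E → queue [B, J, T, S, Q, C, H, F]
Visit B; enqueue P → queue [J, T, S, Q, C, H, F, P]
Visit J → queue [T, S, Q, C, H, F, P]
Visit T → queue [S, Q, C, H, F, P]
Visit S → queue [Q, C, H, F, P]
Visit Q → queue [C, H, F, P]
Visit C → queue [H, F, P]
Visit H → queue [F, P]
Visit F → queue [P]
Visit P → queue []

A → O → L → I → U → K → D → R → N → M → G → E → B → J → T → S → Q → C → H → F → P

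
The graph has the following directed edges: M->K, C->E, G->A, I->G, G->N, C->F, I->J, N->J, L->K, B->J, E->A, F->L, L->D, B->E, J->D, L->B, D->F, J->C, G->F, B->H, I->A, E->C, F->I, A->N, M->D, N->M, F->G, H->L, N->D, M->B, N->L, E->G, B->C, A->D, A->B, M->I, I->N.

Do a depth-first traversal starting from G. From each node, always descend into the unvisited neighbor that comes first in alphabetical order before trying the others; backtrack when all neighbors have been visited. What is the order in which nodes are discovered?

Visit G
G → A
A → B
B → C
C → E
C → F
F → I
I → J
J → D
I → N
N → L
L → K
N → M
B → H

G, A, B, C, E, F, I, J, D, N, L, K, M, H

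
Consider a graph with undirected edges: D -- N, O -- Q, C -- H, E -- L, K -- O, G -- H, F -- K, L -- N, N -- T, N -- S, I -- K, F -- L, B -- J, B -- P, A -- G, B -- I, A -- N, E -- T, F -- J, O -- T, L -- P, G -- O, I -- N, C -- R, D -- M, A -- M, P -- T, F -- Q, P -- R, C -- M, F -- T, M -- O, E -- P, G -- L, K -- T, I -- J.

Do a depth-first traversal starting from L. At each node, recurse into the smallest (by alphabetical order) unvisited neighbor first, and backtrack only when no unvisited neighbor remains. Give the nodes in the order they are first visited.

L, E, P, B, I, J, F, K, O, G, A, M, C, H, R, D, N, S, T, Q

Visit L
L → E
E → P
P → B
B → I
I → J
J → F
F → K
K → O
O → G
G → A
A → M
M → C
C → H
C → R
M → D
D → N
N → S
N → T
O → Q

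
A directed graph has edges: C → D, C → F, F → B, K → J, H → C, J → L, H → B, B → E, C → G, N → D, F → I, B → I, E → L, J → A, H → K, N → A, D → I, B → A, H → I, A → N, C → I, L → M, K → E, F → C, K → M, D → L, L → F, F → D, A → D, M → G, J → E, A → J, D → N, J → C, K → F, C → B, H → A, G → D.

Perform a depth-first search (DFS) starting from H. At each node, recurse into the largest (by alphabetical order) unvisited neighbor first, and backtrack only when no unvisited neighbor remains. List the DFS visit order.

H, K, M, G, D, N, A, J, L, F, I, C, B, E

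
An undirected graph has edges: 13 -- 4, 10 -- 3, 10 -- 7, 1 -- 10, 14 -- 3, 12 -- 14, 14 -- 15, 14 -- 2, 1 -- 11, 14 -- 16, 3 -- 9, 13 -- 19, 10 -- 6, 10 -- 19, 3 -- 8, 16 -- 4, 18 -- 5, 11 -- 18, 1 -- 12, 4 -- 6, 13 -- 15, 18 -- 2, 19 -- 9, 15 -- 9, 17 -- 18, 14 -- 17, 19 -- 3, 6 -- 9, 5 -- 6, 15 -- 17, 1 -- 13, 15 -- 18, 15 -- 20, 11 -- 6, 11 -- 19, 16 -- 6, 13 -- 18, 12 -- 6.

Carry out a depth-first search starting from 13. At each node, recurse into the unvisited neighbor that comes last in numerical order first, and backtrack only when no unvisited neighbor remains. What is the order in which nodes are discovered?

13 → 19 → 11 → 18 → 17 → 15 → 20 → 14 → 16 → 6 → 12 → 1 → 10 → 7 → 3 → 9 → 8 → 5 → 4 → 2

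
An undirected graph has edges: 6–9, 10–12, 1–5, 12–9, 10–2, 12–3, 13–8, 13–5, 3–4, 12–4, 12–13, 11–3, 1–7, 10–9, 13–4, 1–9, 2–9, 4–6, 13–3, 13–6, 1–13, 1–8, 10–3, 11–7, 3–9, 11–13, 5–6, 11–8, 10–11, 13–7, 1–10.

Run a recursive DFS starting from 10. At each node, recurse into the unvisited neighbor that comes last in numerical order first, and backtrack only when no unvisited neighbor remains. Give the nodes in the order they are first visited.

10 -> 12 -> 13 -> 11 -> 8 -> 1 -> 9 -> 6 -> 5 -> 4 -> 3 -> 2 -> 7

Visit 10
10 → 12
12 → 13
13 → 11
11 → 8
8 → 1
1 → 9
9 → 6
6 → 5
6 → 4
4 → 3
9 → 2
1 → 7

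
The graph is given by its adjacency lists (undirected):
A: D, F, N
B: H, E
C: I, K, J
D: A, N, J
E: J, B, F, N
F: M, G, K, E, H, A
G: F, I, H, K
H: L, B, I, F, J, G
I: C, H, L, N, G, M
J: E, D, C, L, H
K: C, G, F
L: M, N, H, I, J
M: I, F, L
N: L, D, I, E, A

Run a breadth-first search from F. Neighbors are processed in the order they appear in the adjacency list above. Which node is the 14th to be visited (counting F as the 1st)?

D

Visit F; enqueue M, G, K, E, H, A → queue [M, G, K, E, H, A]
Visit M; enqueue I, L → queue [G, K, E, H, A, I, L]
Visit G → queue [K, E, H, A, I, L]
Visit K; enqueue C → queue [E, H, A, I, L, C]
Visit E; enqueue J, B, N → queue [H, A, I, L, C, J, B, N]
Visit H → queue [A, I, L, C, J, B, N]
Visit A; enqueue D → queue [I, L, C, J, B, N, D]
Visit I → queue [L, C, J, B, N, D]
Visit L → queue [C, J, B, N, D]
Visit C → queue [J, B, N, D]
Visit J → queue [B, N, D]
Visit B → queue [N, D]
Visit N → queue [D]
Visit D → queue []

Visit order: F, M, G, K, E, H, A, I, L, C, J, B, N, D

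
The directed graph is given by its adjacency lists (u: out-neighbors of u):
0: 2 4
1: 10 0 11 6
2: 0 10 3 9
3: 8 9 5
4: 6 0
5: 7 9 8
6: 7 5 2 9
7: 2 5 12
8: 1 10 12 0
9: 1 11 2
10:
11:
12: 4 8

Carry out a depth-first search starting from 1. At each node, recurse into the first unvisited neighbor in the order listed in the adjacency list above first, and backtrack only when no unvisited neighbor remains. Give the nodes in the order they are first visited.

1 -> 10 -> 0 -> 2 -> 3 -> 8 -> 12 -> 4 -> 6 -> 7 -> 5 -> 9 -> 11

Visit 1
1 → 10
1 → 0
0 → 2
2 → 3
3 → 8
8 → 12
12 → 4
4 → 6
6 → 7
7 → 5
5 → 9
9 → 11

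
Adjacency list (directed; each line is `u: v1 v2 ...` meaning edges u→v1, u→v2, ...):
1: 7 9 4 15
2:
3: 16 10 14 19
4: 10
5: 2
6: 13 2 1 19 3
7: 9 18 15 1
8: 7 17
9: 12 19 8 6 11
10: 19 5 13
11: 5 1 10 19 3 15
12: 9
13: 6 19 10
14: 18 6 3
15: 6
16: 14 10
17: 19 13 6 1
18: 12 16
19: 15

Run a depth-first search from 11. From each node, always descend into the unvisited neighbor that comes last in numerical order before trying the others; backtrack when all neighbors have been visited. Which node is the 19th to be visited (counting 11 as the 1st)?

Visit 11
11 → 19
19 → 15
15 → 6
6 → 13
13 → 10
10 → 5
5 → 2
6 → 3
3 → 16
16 → 14
14 → 18
18 → 12
12 → 9
9 → 8
8 → 17
17 → 1
1 → 7
1 → 4

Visit order: 11, 19, 15, 6, 13, 10, 5, 2, 3, 16, 14, 18, 12, 9, 8, 17, 1, 7, 4

4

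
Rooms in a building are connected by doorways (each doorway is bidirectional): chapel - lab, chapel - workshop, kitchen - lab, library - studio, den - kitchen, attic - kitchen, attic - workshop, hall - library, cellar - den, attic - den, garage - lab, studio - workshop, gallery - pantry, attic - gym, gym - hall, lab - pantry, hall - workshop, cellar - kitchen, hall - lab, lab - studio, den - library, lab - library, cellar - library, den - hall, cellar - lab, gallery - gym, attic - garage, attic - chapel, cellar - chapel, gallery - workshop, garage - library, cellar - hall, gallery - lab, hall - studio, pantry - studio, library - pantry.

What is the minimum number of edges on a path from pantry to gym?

2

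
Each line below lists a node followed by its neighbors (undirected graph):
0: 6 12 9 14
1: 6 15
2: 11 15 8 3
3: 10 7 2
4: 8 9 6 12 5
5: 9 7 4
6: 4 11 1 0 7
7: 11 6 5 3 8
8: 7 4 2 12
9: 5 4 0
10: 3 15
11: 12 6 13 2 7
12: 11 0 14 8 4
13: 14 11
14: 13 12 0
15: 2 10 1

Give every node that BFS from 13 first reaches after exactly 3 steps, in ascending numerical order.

1, 3, 4, 5, 8, 9, 15

Level 0: 13
Level 1: 11, 14
Level 2: 0, 2, 6, 7, 12
Level 3: 1, 3, 4, 5, 8, 9, 15
Level 4: 10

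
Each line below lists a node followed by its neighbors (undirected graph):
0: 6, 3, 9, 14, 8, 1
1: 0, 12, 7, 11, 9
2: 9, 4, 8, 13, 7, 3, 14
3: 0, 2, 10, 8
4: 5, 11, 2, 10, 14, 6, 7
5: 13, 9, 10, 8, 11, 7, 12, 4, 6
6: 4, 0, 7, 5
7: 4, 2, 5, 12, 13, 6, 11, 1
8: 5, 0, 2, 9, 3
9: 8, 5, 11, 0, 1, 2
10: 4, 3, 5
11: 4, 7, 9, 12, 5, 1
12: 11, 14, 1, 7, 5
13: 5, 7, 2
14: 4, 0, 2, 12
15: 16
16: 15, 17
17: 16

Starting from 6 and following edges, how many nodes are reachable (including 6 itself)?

15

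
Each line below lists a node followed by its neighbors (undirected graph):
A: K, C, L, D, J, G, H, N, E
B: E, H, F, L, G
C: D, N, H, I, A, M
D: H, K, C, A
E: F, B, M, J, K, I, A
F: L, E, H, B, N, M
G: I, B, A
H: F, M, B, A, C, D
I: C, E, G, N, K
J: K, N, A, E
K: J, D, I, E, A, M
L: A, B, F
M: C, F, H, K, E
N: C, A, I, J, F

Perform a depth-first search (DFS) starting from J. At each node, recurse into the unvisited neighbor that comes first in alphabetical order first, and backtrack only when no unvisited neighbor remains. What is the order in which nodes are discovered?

J -> A -> C -> D -> H -> B -> E -> F -> L -> M -> K -> I -> G -> N

Visit J
J → A
A → C
C → D
D → H
H → B
B → E
E → F
F → L
F → M
M → K
K → I
I → G
I → N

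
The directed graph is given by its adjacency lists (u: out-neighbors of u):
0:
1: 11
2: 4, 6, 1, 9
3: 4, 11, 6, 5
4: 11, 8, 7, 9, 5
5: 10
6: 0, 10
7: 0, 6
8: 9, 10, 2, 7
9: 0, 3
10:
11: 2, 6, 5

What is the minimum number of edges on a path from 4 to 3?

2

Level 0: 4
Level 1: 5, 7, 8, 9, 11
Level 2: 0, 2, 3, 6, 10
Level 3: 1
3 first appears at level 2.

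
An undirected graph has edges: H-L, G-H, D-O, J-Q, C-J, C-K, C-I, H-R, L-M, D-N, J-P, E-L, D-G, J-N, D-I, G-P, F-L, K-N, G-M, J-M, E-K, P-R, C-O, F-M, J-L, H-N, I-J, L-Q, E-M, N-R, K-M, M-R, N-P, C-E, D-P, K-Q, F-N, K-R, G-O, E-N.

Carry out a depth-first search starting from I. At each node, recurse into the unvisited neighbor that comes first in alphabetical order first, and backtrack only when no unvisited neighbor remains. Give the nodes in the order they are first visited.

I, C, E, K, M, F, L, H, G, D, N, J, P, R, Q, O

Visit I
I → C
C → E
E → K
K → M
M → F
F → L
L → H
H → G
G → D
D → N
N → J
J → P
P → R
J → Q
D → O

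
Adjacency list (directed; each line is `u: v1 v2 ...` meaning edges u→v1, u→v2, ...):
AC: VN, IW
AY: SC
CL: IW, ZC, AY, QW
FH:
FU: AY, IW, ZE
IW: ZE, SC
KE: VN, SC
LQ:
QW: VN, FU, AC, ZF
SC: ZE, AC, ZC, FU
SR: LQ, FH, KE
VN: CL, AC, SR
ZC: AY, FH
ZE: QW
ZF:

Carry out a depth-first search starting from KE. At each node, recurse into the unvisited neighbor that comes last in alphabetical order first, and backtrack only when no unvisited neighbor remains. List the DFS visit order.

Visit KE
KE → VN
VN → SR
SR → LQ
SR → FH
VN → CL
CL → ZC
ZC → AY
AY → SC
SC → ZE
ZE → QW
QW → ZF
QW → FU
FU → IW
QW → AC

KE, VN, SR, LQ, FH, CL, ZC, AY, SC, ZE, QW, ZF, FU, IW, AC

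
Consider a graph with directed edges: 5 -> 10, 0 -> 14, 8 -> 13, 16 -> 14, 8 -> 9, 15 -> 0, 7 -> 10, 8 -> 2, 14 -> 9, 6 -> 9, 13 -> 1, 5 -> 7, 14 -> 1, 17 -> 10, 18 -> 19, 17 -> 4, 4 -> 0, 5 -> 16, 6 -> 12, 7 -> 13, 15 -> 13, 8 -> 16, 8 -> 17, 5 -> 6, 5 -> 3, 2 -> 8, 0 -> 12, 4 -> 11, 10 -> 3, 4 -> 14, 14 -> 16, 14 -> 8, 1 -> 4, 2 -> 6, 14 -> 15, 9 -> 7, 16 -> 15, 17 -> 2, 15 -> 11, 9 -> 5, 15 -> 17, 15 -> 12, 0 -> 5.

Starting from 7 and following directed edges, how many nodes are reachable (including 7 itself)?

18

BFS from 7 visits: 7, 10, 13, 3, 1, 4, 0, 11, 14, 5, 12, 8, 9, 15, 16, 6, 2, 17
Reachable nodes: 18 of 20 total.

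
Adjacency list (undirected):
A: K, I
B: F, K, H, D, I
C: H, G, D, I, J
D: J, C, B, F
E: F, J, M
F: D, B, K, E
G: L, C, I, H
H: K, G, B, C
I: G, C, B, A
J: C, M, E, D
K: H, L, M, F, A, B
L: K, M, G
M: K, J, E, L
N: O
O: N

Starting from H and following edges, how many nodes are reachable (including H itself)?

BFS from H visits: H, K, G, B, C, L, M, F, A, I, D, J, E
Reachable nodes: 13 of 15 total.

13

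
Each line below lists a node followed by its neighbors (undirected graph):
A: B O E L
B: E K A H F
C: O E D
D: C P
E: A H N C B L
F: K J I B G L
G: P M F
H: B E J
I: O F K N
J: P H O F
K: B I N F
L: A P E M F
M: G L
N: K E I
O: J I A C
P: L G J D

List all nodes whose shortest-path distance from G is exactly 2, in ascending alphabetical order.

Level 0: G
Level 1: F, M, P
Level 2: B, D, I, J, K, L
Level 3: A, C, E, H, N, O

B, D, I, J, K, L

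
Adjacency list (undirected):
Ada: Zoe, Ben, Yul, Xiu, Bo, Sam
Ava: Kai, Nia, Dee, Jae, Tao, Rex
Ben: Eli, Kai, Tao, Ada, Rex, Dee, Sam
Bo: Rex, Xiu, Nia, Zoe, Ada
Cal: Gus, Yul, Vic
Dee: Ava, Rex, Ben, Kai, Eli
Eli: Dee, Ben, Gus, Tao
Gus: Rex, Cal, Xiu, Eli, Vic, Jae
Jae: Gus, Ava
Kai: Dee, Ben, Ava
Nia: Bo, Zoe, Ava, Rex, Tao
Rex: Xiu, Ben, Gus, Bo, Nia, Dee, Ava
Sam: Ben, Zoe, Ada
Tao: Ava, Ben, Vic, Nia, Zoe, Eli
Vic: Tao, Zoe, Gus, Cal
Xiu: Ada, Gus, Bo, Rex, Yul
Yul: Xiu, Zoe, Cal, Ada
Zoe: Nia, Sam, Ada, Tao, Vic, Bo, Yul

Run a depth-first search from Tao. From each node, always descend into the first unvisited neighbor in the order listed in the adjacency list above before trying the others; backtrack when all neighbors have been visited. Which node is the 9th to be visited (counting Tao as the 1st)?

Nia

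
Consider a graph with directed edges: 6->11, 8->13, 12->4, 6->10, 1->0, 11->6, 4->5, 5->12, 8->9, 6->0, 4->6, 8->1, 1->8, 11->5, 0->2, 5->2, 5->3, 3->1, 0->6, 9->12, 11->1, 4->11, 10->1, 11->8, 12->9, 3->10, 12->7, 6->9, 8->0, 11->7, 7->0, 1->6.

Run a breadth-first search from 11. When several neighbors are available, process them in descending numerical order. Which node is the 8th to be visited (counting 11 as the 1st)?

9

Visit 11; enqueue 8, 7, 6, 5, 1 → queue [8, 7, 6, 5, 1]
Visit 8; enqueue 13, 9, 0 → queue [7, 6, 5, 1, 13, 9, 0]
Visit 7 → queue [6, 5, 1, 13, 9, 0]
Visit 6; enqueue 10 → queue [5, 1, 13, 9, 0, 10]
Visit 5; enqueue 12, 3, 2 → queue [1, 13, 9, 0, 10, 12, 3, 2]
Visit 1 → queue [13, 9, 0, 10, 12, 3, 2]
Visit 13 → queue [9, 0, 10, 12, 3, 2]
Visit 9 → queue [0, 10, 12, 3, 2]
Visit 0 → queue [10, 12, 3, 2]
Visit 10 → queue [12, 3, 2]
Visit 12; enqueue 4 → queue [3, 2, 4]
Visit 3 → queue [2, 4]
Visit 2 → queue [4]
Visit 4 → queue []

Visit order: 11, 8, 7, 6, 5, 1, 13, 9, 0, 10, 12, 3, 2, 4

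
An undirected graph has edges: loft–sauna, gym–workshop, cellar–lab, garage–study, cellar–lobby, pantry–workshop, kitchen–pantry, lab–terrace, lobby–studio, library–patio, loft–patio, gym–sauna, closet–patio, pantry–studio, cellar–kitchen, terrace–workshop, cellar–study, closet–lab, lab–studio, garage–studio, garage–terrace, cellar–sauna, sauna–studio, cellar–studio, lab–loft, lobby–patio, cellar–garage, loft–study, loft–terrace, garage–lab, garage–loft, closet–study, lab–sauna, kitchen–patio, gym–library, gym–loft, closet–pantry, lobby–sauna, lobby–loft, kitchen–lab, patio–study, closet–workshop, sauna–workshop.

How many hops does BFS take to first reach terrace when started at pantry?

Level 0: pantry
Level 1: closet, kitchen, studio, workshop
Level 2: cellar, garage, gym, lab, lobby, patio, sauna, study, terrace
Level 3: library, loft
terrace first appears at level 2.

2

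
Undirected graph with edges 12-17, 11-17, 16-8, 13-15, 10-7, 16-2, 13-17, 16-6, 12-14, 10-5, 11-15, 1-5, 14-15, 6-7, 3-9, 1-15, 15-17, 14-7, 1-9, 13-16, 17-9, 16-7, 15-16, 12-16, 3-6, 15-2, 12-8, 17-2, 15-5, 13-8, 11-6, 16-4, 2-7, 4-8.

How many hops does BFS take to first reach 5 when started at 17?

Level 0: 17
Level 1: 2, 9, 11, 12, 13, 15
Level 2: 1, 3, 5, 6, 7, 8, 14, 16
Level 3: 4, 10
5 first appears at level 2.

2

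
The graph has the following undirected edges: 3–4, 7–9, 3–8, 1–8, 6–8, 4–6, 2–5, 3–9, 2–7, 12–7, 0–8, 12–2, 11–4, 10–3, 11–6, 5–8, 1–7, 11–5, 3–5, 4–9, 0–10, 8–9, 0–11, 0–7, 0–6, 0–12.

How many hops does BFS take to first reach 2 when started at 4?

3

Level 0: 4
Level 1: 3, 6, 9, 11
Level 2: 0, 5, 7, 8, 10
Level 3: 1, 2, 12
2 first appears at level 3.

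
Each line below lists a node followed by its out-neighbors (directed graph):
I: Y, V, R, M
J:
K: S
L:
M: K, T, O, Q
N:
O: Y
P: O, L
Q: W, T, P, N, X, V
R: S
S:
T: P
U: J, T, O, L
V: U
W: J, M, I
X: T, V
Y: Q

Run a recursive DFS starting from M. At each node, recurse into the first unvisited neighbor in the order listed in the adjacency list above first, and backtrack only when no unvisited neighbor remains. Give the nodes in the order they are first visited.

Visit M
M → K
K → S
M → T
T → P
P → O
O → Y
Y → Q
Q → W
W → J
W → I
I → V
V → U
U → L
I → R
Q → N
Q → X

M, K, S, T, P, O, Y, Q, W, J, I, V, U, L, R, N, X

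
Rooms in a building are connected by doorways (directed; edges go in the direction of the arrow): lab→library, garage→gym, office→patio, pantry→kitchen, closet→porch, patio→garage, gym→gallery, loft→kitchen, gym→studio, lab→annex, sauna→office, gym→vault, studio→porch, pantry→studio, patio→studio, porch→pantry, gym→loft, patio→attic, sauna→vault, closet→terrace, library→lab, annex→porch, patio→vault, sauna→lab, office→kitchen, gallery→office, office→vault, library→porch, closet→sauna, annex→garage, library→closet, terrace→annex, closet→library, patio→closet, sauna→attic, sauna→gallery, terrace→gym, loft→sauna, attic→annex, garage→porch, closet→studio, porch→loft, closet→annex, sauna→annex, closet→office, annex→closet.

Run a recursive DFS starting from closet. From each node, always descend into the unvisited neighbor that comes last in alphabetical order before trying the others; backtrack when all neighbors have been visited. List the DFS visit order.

Visit closet
closet → terrace
terrace → gym
gym → vault
gym → studio
studio → porch
porch → pantry
pantry → kitchen
porch → loft
loft → sauna
sauna → office
office → patio
patio → garage
patio → attic
attic → annex
sauna → lab
lab → library
sauna → gallery

closet -> terrace -> gym -> vault -> studio -> porch -> pantry -> kitchen -> loft -> sauna -> office -> patio -> garage -> attic -> annex -> lab -> library -> gallery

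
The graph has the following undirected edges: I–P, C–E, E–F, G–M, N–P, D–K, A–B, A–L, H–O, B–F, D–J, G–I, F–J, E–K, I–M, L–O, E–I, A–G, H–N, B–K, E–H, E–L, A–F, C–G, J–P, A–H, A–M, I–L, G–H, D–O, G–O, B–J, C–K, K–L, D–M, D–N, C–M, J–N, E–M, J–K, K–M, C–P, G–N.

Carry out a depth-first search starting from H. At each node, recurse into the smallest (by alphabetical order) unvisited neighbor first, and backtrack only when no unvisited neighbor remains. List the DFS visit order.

H, A, B, F, E, C, G, I, L, K, D, J, N, P, M, O

Visit H
H → A
A → B
B → F
F → E
E → C
C → G
G → I
I → L
L → K
K → D
D → J
J → N
N → P
D → M
D → O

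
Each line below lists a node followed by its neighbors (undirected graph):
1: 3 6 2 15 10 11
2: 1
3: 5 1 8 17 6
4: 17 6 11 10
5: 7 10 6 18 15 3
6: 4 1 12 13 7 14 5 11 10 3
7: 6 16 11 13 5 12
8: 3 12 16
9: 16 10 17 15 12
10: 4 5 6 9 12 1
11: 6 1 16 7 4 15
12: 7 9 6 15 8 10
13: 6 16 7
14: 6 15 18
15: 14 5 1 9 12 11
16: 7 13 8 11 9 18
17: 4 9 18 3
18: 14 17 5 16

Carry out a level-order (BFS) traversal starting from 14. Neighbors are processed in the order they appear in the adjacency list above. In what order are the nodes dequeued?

14 6 15 18 4 1 12 13 7 5 11 10 3 9 17 16 2 8

Visit 14; enqueue 6, 15, 18 → queue [6, 15, 18]
Visit 6; enqueue 4, 1, 12, 13, 7, 5, 11, 10, 3 → queue [15, 18, 4, 1, 12, 13, 7, 5, 11, 10, 3]
Visit 15; enqueue 9 → queue [18, 4, 1, 12, 13, 7, 5, 11, 10, 3, 9]
Visit 18; enqueue 17, 16 → queue [4, 1, 12, 13, 7, 5, 11, 10, 3, 9, 17, 16]
Visit 4 → queue [1, 12, 13, 7, 5, 11, 10, 3, 9, 17, 16]
Visit 1; enqueue 2 → queue [12, 13, 7, 5, 11, 10, 3, 9, 17, 16, 2]
Visit 12; enqueue 8 → queue [13, 7, 5, 11, 10, 3, 9, 17, 16, 2, 8]
Visit 13 → queue [7, 5, 11, 10, 3, 9, 17, 16, 2, 8]
Visit 7 → queue [5, 11, 10, 3, 9, 17, 16, 2, 8]
Visit 5 → queue [11, 10, 3, 9, 17, 16, 2, 8]
Visit 11 → queue [10, 3, 9, 17, 16, 2, 8]
Visit 10 → queue [3, 9, 17, 16, 2, 8]
Visit 3 → queue [9, 17, 16, 2, 8]
Visit 9 → queue [17, 16, 2, 8]
Visit 17 → queue [16, 2, 8]
Visit 16 → queue [2, 8]
Visit 2 → queue [8]
Visit 8 → queue []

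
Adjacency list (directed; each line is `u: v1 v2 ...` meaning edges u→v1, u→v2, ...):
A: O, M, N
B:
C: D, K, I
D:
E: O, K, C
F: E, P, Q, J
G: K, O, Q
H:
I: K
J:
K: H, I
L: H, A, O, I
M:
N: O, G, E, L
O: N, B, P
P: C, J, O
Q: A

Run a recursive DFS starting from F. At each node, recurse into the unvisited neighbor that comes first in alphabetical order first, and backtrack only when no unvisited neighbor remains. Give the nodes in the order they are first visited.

F E C D I K H O B N G Q A M L P J

Visit F
F → E
E → C
C → D
C → I
I → K
K → H
E → O
O → B
O → N
N → G
G → Q
Q → A
A → M
N → L
O → P
P → J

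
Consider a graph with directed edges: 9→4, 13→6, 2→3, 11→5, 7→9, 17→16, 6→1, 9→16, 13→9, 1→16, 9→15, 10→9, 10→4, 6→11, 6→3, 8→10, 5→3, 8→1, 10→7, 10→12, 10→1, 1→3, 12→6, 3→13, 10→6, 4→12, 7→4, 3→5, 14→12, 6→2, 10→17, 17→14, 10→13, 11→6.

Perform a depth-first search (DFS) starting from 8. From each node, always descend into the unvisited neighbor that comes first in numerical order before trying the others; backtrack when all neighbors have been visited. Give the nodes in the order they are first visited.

Visit 8
8 → 1
1 → 3
3 → 5
3 → 13
13 → 6
6 → 2
6 → 11
13 → 9
9 → 4
4 → 12
9 → 15
9 → 16
8 → 10
10 → 7
10 → 17
17 → 14

8 -> 1 -> 3 -> 5 -> 13 -> 6 -> 2 -> 11 -> 9 -> 4 -> 12 -> 15 -> 16 -> 10 -> 7 -> 17 -> 14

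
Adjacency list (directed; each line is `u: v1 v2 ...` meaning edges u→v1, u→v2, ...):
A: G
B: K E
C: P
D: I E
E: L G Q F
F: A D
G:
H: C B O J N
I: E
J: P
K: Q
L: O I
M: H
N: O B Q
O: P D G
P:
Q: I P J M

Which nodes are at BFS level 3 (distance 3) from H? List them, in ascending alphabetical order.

Level 0: H
Level 1: B, C, J, N, O
Level 2: D, E, G, K, P, Q
Level 3: F, I, L, M
Level 4: A

F, I, L, M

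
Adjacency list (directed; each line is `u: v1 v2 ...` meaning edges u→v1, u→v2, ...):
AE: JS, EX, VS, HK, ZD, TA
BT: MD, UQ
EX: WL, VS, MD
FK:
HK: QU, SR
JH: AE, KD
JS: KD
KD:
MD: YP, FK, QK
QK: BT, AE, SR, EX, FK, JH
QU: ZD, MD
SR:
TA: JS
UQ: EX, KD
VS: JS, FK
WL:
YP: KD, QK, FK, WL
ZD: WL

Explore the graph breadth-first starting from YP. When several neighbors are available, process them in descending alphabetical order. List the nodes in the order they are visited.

Visit YP; enqueue WL, QK, KD, FK → queue [WL, QK, KD, FK]
Visit WL → queue [QK, KD, FK]
Visit QK; enqueue SR, JH, EX, BT, AE → queue [KD, FK, SR, JH, EX, BT, AE]
Visit KD → queue [FK, SR, JH, EX, BT, AE]
Visit FK → queue [SR, JH, EX, BT, AE]
Visit SR → queue [JH, EX, BT, AE]
Visit JH → queue [EX, BT, AE]
Visit EX; enqueue VS, MD → queue [BT, AE, VS, MD]
Visit BT; enqueue UQ → queue [AE, VS, MD, UQ]
Visit AE; enqueue ZD, TA, JS, HK → queue [VS, MD, UQ, ZD, TA, JS, HK]
Visit VS → queue [MD, UQ, ZD, TA, JS, HK]
Visit MD → queue [UQ, ZD, TA, JS, HK]
Visit UQ → queue [ZD, TA, JS, HK]
Visit ZD → queue [TA, JS, HK]
Visit TA → queue [JS, HK]
Visit JS → queue [HK]
Visit HK; enqueue QU → queue [QU]
Visit QU → queue []

YP WL QK KD FK SR JH EX BT AE VS MD UQ ZD TA JS HK QU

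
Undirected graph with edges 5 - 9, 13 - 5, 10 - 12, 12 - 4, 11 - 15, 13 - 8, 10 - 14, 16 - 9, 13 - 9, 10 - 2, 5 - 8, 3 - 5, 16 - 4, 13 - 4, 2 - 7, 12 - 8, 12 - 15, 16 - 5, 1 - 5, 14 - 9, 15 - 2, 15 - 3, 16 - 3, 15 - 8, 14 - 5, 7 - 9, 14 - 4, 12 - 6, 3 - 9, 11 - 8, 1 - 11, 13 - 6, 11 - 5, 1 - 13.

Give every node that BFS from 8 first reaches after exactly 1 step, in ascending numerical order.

5, 11, 12, 13, 15

Level 0: 8
Level 1: 5, 11, 12, 13, 15
Level 2: 1, 2, 3, 4, 6, 9, 10, 14, 16
Level 3: 7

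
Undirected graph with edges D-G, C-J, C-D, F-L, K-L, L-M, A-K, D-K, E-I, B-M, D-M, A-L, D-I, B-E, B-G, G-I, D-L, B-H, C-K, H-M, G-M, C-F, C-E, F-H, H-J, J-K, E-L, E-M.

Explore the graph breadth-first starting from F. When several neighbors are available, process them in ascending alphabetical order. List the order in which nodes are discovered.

F, C, H, L, D, E, J, K, B, M, A, G, I

Visit F; enqueue C, H, L → queue [C, H, L]
Visit C; enqueue D, E, J, K → queue [H, L, D, E, J, K]
Visit H; enqueue B, M → queue [L, D, E, J, K, B, M]
Visit L; enqueue A → queue [D, E, J, K, B, M, A]
Visit D; enqueue G, I → queue [E, J, K, B, M, A, G, I]
Visit E → queue [J, K, B, M, A, G, I]
Visit J → queue [K, B, M, A, G, I]
Visit K → queue [B, M, A, G, I]
Visit B → queue [M, A, G, I]
Visit M → queue [A, G, I]
Visit A → queue [G, I]
Visit G → queue [I]
Visit I → queue []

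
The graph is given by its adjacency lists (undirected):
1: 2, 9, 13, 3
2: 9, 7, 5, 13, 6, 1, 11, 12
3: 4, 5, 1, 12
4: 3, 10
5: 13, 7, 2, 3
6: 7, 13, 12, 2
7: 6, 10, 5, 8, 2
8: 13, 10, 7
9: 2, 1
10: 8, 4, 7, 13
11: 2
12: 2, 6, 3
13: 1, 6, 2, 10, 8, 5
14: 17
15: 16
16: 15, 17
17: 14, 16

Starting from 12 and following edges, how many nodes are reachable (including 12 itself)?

13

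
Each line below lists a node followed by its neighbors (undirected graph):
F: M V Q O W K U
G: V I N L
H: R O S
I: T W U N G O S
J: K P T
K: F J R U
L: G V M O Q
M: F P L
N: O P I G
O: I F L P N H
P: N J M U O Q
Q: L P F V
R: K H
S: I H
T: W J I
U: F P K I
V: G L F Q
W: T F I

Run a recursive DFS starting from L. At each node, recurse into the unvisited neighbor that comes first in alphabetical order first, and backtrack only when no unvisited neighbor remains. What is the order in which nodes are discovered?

Visit L
L → G
G → I
I → N
N → O
O → F
F → K
K → J
J → P
P → M
P → Q
Q → V
P → U
J → T
T → W
K → R
R → H
H → S

L G I N O F K J P M Q V U T W R H S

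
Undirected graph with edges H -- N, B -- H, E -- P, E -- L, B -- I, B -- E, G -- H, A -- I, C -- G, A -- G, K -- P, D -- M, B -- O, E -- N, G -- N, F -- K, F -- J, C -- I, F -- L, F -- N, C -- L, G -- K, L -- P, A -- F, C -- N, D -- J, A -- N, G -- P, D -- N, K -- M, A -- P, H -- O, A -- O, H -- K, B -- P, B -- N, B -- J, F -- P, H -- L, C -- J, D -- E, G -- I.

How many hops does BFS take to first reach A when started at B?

Level 0: B
Level 1: E, H, I, J, N, O, P
Level 2: A, C, D, F, G, K, L
Level 3: M
A first appears at level 2.

2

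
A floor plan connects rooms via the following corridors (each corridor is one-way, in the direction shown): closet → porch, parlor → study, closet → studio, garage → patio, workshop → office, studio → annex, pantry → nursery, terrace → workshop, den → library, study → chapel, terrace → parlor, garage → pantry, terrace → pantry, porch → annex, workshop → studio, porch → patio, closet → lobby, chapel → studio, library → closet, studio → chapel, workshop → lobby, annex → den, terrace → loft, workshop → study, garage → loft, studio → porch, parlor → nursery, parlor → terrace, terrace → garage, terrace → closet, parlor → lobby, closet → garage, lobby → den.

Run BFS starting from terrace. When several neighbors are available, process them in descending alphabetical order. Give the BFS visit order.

terrace -> workshop -> parlor -> pantry -> loft -> garage -> closet -> study -> studio -> office -> lobby -> nursery -> patio -> porch -> chapel -> annex -> den -> library

Visit terrace; enqueue workshop, parlor, pantry, loft, garage, closet → queue [workshop, parlor, pantry, loft, garage, closet]
Visit workshop; enqueue study, studio, office, lobby → queue [parlor, pantry, loft, garage, closet, study, studio, office, lobby]
Visit parlor; enqueue nursery → queue [pantry, loft, garage, closet, study, studio, office, lobby, nursery]
Visit pantry → queue [loft, garage, closet, study, studio, office, lobby, nursery]
Visit loft → queue [garage, closet, study, studio, office, lobby, nursery]
Visit garage; enqueue patio → queue [closet, study, studio, office, lobby, nursery, patio]
Visit closet; enqueue porch → queue [study, studio, office, lobby, nursery, patio, porch]
Visit study; enqueue chapel → queue [studio, office, lobby, nursery, patio, porch, chapel]
Visit studio; enqueue annex → queue [office, lobby, nursery, patio, porch, chapel, annex]
Visit office → queue [lobby, nursery, patio, porch, chapel, annex]
Visit lobby; enqueue den → queue [nursery, patio, porch, chapel, annex, den]
Visit nursery → queue [patio, porch, chapel, annex, den]
Visit patio → queue [porch, chapel, annex, den]
Visit porch → queue [chapel, annex, den]
Visit chapel → queue [annex, den]
Visit annex → queue [den]
Visit den; enqueue library → queue [library]
Visit library → queue []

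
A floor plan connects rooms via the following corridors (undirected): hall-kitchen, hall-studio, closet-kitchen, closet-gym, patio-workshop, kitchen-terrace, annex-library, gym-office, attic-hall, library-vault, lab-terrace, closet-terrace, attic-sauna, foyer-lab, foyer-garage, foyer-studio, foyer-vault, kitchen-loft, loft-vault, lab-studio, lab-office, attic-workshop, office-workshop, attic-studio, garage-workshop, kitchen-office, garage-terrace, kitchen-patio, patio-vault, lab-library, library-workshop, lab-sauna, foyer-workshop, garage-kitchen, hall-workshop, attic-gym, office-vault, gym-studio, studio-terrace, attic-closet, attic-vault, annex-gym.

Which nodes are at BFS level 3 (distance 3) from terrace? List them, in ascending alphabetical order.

Level 0: terrace
Level 1: closet, garage, kitchen, lab, studio
Level 2: attic, foyer, gym, hall, library, loft, office, patio, sauna, workshop
Level 3: annex, vault

annex, vault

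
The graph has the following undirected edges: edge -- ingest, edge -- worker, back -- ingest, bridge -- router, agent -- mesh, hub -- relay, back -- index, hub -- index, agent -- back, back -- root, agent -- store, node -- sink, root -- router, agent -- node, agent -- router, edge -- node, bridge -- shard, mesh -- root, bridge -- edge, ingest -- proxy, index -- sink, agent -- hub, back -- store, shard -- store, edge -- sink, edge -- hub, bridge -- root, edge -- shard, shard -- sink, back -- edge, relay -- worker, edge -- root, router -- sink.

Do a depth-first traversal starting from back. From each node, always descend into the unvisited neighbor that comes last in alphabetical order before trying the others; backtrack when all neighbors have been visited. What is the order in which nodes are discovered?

Visit back
back → store
store → shard
shard → sink
sink → router
router → root
root → mesh
mesh → agent
agent → node
node → edge
edge → worker
worker → relay
relay → hub
hub → index
edge → ingest
ingest → proxy
edge → bridge

back → store → shard → sink → router → root → mesh → agent → node → edge → worker → relay → hub → index → ingest → proxy → bridge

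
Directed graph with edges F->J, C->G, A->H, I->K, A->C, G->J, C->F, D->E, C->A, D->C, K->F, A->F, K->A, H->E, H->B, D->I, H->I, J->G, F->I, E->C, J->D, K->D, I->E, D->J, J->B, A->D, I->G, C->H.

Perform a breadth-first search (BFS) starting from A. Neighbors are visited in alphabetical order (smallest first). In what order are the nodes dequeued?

A → C → D → F → H → G → E → I → J → B → K

Visit A; enqueue C, D, F, H → queue [C, D, F, H]
Visit C; enqueue G → queue [D, F, H, G]
Visit D; enqueue E, I, J → queue [F, H, G, E, I, J]
Visit F → queue [H, G, E, I, J]
Visit H; enqueue B → queue [G, E, I, J, B]
Visit G → queue [E, I, J, B]
Visit E → queue [I, J, B]
Visit I; enqueue K → queue [J, B, K]
Visit J → queue [B, K]
Visit B → queue [K]
Visit K → queue []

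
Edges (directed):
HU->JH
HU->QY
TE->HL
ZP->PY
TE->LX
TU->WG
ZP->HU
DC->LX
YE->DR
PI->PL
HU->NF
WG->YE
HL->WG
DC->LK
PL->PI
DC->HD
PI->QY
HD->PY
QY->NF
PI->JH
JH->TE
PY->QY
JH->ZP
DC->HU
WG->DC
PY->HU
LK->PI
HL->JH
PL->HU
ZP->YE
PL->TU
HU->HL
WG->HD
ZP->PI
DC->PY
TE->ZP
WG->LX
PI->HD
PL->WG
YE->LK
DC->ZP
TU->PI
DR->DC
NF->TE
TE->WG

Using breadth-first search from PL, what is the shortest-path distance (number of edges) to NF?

Level 0: PL
Level 1: HU, PI, TU, WG
Level 2: DC, HD, HL, JH, LX, NF, QY, YE
Level 3: DR, LK, PY, TE, ZP
NF first appears at level 2.

2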